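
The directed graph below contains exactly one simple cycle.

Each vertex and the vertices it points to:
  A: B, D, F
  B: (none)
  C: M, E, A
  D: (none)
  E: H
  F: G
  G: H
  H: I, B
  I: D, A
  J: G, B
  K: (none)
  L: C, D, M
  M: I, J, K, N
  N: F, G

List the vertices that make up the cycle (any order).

DFS with gray/black marking from I:
I gray
  D gray
  D black
  A gray
    B gray
    B black
    A→D: D black — skip
    F gray
      G gray
        H gray
          H→I: I is gray → back edge
Back edge closes the cycle I → A → F → G → H → I; its vertices are {A, F, G, H, I}.

A, F, G, H, I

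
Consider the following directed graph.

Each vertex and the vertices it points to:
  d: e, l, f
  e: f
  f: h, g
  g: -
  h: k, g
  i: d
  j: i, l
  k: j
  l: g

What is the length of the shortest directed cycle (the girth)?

6

For each vertex v, BFS finds the shortest path from v back to v.
The shortest such closed walk is k → j → i → d → f → h → k, length 6.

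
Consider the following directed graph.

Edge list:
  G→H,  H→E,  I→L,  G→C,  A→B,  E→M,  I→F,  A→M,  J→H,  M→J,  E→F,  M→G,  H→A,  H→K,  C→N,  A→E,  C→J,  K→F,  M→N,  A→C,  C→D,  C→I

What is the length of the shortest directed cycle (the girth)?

For each vertex v, BFS finds the shortest path from v back to v.
The shortest such closed walk is A → M → J → H → A, length 4.

4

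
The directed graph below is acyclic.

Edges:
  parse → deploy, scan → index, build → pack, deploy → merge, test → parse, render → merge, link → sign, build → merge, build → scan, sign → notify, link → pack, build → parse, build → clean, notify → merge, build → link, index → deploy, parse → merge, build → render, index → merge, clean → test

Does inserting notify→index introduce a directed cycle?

No

Adding notify→index creates a cycle iff index can already reach notify.
Explore from index: no path reaches notify. The graph stays acyclic.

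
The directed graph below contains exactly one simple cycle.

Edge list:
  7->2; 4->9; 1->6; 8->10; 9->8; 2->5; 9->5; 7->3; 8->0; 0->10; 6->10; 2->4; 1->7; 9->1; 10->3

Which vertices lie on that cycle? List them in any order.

1, 2, 4, 7, 9

DFS with gray/black marking from 4:
4 gray
  9 gray
    1 gray
      7 gray
        3 gray
        3 black
        2 gray
          5 gray
          5 black
          2→4: 4 is gray → back edge
Back edge closes the cycle 4 → 9 → 1 → 7 → 2 → 4; its vertices are {1, 2, 4, 7, 9}.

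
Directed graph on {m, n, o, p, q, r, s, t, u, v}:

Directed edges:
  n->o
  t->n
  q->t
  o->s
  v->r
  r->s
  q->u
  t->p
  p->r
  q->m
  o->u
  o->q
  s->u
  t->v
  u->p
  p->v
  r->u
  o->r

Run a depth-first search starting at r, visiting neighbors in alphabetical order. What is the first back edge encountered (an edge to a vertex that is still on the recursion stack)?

p->r

DFS from r (visiting neighbors in alphabetical order); mark gray on enter, black on exit:
r gray
  s gray
    u gray
      p gray
        p→r: r is gray → back edge
First back edge: p → r.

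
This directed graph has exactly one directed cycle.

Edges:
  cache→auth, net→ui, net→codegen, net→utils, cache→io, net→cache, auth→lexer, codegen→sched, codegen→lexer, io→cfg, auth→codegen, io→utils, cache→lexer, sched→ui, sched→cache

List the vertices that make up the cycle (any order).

auth, cache, sched, codegen

DFS with gray/black marking from codegen:
codegen gray
  lexer gray
  lexer black
  sched gray
    ui gray
    ui black
    cache gray
      cache→lexer: lexer black — skip
      io gray
        utils gray
        utils black
        cfg gray
        cfg black
      io black
      auth gray
        auth→lexer: lexer black — skip
        auth→codegen: codegen is gray → back edge
Back edge closes the cycle codegen → sched → cache → auth → codegen; its vertices are {auth, cache, sched, codegen}.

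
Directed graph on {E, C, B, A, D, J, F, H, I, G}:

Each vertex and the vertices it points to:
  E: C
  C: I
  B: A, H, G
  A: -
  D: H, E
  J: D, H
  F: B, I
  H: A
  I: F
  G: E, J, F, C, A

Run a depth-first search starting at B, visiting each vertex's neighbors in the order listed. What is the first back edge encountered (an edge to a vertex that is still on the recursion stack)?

F→B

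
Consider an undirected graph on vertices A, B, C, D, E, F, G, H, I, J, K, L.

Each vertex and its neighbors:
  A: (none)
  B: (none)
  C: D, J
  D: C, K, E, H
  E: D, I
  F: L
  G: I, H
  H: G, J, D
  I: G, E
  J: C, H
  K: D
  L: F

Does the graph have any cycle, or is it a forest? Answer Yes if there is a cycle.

DFS, tracking each vertex's parent; an edge to a visited non-parent vertex closes a cycle.
Start from F:
visit F (parent –)
  visit L (parent F)
    L–F: parent, skip
visit A (parent –)
visit B (parent –)
visit C (parent –)
  visit D (parent C)
    D–C: parent, skip
    visit K (parent D)
      K–D: parent, skip
    visit E (parent D)
      E–D: parent, skip
      visit I (parent E)
        visit G (parent I)
          G–I: parent, skip
          visit H (parent G)
            H–G: parent, skip
            visit J (parent H)
              J–C: C visited and ≠ parent → cycle
Cycle: C – D – E – I – G – H – J – C.

Yes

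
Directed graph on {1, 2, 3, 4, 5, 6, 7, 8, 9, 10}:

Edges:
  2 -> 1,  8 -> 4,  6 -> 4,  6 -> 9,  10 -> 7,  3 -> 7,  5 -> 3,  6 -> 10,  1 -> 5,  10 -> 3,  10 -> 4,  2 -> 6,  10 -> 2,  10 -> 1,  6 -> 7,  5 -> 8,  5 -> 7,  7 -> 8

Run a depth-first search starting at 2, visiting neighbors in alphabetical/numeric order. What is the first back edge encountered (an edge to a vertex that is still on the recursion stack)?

10->2

DFS from 2 (visiting neighbors in alphabetical/numeric order); mark gray on enter, black on exit:
2 gray
  1 gray
    5 gray
      3 gray
        7 gray
          8 gray
            4 gray
            4 black
          8 black
        7 black
      3 black
      5→7: 7 black — skip
      5→8: 8 black — skip
    5 black
  1 black
  6 gray
    6→4: 4 black — skip
    6→7: 7 black — skip
    9 gray
    9 black
    10 gray
      10→1: 1 black — skip
      10→2: 2 is gray → back edge
First back edge: 10 → 2.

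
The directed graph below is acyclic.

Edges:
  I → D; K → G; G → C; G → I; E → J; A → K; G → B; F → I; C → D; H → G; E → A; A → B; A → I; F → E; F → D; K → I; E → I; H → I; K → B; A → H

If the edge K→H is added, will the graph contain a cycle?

No

Adding K→H creates a cycle iff H can already reach K.
Explore from H: no path reaches K. The graph stays acyclic.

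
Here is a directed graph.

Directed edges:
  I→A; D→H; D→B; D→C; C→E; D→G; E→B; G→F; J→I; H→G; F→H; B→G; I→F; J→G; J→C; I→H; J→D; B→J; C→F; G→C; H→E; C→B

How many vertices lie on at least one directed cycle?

9

A vertex is on a directed cycle iff it belongs to a strongly connected component of size ≥ 2 (or has a self-loop).
The vertices on cycles are {B, C, D, E, F, G, H, I, J} — 9 in total.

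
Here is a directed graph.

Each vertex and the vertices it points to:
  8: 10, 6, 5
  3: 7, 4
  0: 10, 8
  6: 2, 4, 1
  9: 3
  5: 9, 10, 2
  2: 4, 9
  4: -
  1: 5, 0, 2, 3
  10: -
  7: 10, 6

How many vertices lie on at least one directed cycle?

9

A vertex is on a directed cycle iff it belongs to a strongly connected component of size ≥ 2 (or has a self-loop).
The vertices on cycles are {0, 1, 2, 3, 5, 6, 7, 8, 9} — 9 in total.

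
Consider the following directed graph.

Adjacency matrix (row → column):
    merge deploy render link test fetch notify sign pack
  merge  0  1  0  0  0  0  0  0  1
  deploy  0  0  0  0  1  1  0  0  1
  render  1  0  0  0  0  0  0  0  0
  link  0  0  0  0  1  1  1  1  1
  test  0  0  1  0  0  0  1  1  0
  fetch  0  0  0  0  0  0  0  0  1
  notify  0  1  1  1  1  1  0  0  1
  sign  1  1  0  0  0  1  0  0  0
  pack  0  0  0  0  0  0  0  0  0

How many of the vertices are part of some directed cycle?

A vertex is on a directed cycle iff it belongs to a strongly connected component of size ≥ 2 (or has a self-loop).
The vertices on cycles are {link, sign, test, merge, deploy, notify, render} — 7 in total.

7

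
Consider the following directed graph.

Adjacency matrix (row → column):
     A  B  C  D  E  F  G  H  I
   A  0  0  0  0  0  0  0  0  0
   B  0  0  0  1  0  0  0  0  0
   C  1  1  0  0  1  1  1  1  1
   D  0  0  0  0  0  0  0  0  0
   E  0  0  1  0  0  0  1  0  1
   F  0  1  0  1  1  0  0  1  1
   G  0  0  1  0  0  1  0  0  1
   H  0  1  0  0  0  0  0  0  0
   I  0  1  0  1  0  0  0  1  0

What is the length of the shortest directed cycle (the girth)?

For each vertex v, BFS finds the shortest path from v back to v.
The shortest such closed walk is E → C → E, length 2.

2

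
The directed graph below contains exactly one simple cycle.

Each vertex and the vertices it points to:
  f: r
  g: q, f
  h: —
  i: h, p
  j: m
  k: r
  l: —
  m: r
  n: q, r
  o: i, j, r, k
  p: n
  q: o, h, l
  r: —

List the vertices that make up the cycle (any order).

i, n, o, p, q

DFS with gray/black marking from q:
q gray
  o gray
    i gray
      h gray
      h black
      p gray
        n gray
          n→q: q is gray → back edge
Back edge closes the cycle q → o → i → p → n → q; its vertices are {i, n, o, p, q}.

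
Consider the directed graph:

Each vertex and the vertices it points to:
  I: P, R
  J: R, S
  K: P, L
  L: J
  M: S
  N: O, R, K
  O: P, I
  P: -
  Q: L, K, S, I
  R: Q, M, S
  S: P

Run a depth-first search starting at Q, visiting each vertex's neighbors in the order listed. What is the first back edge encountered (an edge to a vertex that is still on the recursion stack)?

R->Q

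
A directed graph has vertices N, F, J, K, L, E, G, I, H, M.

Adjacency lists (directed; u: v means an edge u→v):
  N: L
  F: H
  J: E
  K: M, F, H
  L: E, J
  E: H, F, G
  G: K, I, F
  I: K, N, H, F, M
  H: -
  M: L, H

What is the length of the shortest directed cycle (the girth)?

5

For each vertex v, BFS finds the shortest path from v back to v.
The shortest such closed walk is N → L → E → G → I → N, length 5.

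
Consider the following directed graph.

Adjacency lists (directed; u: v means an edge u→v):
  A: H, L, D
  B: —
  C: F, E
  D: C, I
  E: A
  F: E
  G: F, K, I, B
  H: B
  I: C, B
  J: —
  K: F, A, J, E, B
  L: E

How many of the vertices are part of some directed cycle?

7

A vertex is on a directed cycle iff it belongs to a strongly connected component of size ≥ 2 (or has a self-loop).
The vertices on cycles are {A, C, D, E, F, I, L} — 7 in total.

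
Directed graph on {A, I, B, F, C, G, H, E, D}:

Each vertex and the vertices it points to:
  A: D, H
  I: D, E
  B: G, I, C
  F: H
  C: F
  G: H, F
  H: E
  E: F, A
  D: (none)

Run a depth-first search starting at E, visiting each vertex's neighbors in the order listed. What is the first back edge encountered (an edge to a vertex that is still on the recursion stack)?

H->E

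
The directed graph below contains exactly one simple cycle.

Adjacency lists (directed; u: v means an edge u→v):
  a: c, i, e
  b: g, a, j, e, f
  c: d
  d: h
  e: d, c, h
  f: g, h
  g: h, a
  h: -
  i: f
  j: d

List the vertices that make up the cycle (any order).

a, f, g, i

DFS with gray/black marking from a:
a gray
  c gray
    d gray
      h gray
      h black
    d black
  c black
  i gray
    f gray
      g gray
        g→h: h black — skip
        g→a: a is gray → back edge
Back edge closes the cycle a → i → f → g → a; its vertices are {a, f, g, i}.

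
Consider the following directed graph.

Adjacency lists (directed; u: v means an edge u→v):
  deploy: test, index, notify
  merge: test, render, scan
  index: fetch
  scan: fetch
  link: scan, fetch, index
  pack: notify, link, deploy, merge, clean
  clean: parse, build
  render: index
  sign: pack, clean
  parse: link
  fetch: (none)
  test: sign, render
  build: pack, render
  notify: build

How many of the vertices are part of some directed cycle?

8

A vertex is on a directed cycle iff it belongs to a strongly connected component of size ≥ 2 (or has a self-loop).
The vertices on cycles are {pack, sign, test, build, clean, merge, deploy, notify} — 8 in total.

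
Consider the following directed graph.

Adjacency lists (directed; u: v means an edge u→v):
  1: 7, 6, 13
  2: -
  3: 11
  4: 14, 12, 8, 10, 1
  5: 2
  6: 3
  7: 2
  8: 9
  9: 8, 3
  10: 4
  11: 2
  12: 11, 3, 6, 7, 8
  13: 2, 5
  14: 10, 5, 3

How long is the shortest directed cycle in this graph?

For each vertex v, BFS finds the shortest path from v back to v.
The shortest such closed walk is 4 → 10 → 4, length 2.

2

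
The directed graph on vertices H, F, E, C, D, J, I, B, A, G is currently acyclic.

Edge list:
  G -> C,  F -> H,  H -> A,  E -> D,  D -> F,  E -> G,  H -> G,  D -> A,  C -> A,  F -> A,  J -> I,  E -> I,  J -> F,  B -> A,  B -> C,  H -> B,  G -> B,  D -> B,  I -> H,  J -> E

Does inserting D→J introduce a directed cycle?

Yes

Adding D→J creates a cycle iff J can already reach D.
Path from J: J → E → D.
So J → … → D → J is a cycle.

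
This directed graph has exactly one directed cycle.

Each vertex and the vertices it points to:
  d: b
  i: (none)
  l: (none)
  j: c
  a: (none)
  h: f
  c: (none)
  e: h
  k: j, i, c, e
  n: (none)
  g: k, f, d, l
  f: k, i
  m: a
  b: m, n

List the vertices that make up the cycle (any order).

e, f, h, k

DFS with gray/black marking from k:
k gray
  j gray
    c gray
    c black
  j black
  i gray
  i black
  k→c: c black — skip
  e gray
    h gray
      f gray
        f→k: k is gray → back edge
Back edge closes the cycle k → e → h → f → k; its vertices are {e, f, h, k}.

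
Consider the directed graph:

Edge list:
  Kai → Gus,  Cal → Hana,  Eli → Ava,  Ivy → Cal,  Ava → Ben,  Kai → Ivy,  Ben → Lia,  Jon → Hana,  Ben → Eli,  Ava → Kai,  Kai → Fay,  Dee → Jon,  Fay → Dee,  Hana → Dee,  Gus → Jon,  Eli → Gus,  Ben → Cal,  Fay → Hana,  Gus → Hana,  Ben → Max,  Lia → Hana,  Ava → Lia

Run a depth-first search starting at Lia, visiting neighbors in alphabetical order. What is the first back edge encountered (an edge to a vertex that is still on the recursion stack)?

Jon→Hana

DFS from Lia (visiting neighbors in alphabetical order); mark gray on enter, black on exit:
Lia gray
  Hana gray
    Dee gray
      Jon gray
        Jon→Hana: Hana is gray → back edge
First back edge: Jon → Hana.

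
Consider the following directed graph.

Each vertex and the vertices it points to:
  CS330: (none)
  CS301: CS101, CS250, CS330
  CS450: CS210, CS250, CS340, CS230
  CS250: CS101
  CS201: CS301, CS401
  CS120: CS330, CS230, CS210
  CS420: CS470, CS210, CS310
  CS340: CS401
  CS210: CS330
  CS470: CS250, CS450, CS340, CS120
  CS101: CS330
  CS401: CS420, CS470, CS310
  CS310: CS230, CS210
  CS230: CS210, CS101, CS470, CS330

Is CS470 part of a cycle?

CS470 is on a cycle iff CS470 can reach itself via ≥1 edge.
CS470 → CS450 → CS230 → CS470 — yes.

Yes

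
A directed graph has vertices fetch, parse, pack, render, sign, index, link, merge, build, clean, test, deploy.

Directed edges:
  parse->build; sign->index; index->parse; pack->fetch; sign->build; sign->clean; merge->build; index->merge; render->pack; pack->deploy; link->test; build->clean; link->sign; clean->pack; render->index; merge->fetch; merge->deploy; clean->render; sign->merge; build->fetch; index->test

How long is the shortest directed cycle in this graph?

5

For each vertex v, BFS finds the shortest path from v back to v.
The shortest such closed walk is clean → render → index → parse → build → clean, length 5.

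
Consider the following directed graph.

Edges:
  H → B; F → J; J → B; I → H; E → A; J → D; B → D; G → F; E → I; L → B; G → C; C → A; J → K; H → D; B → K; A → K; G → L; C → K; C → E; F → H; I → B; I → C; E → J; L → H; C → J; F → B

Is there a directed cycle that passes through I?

I is on a cycle iff I can reach itself via ≥1 edge.
I → C → E → I — yes.

Yes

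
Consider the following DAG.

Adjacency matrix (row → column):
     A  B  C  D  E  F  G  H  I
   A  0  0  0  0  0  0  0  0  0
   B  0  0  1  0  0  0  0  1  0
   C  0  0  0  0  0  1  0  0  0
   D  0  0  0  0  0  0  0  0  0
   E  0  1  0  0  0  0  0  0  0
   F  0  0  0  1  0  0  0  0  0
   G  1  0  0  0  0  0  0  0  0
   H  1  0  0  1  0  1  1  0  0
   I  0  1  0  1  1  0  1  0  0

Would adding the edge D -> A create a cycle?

No

Adding D→A creates a cycle iff A can already reach D.
Explore from A: no path reaches D. The graph stays acyclic.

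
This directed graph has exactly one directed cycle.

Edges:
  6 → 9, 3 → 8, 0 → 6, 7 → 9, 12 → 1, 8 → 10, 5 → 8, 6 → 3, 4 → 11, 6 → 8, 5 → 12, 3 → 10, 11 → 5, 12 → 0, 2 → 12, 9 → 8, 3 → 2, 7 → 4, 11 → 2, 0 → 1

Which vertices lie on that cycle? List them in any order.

0, 2, 3, 6, 12

DFS with gray/black marking from 2:
2 gray
  12 gray
    1 gray
    1 black
    0 gray
      6 gray
        3 gray
          10 gray
          10 black
          3→2: 2 is gray → back edge
Back edge closes the cycle 2 → 12 → 0 → 6 → 3 → 2; its vertices are {0, 2, 3, 6, 12}.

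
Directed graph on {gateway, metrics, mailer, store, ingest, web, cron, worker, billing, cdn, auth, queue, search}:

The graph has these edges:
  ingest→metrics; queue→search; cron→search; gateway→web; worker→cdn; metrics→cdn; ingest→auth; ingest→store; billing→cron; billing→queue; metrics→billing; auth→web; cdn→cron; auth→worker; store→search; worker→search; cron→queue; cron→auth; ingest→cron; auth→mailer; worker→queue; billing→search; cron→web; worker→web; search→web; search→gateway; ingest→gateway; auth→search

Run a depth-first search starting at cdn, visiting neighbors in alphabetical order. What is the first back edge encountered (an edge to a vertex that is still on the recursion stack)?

worker→cdn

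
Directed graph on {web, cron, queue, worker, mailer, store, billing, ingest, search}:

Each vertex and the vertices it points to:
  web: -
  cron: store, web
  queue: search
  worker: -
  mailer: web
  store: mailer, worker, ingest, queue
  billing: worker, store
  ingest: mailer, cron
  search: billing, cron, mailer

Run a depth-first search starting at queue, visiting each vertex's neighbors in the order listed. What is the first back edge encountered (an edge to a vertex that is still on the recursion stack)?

cron->store

DFS from queue (visiting each vertex's neighbors in the order listed); mark gray on enter, black on exit:
queue gray
  search gray
    billing gray
      worker gray
      worker black
      store gray
        mailer gray
          web gray
          web black
        mailer black
        store→worker: worker black — skip
        ingest gray
          ingest→mailer: mailer black — skip
          cron gray
            cron→store: store is gray → back edge
First back edge: cron → store.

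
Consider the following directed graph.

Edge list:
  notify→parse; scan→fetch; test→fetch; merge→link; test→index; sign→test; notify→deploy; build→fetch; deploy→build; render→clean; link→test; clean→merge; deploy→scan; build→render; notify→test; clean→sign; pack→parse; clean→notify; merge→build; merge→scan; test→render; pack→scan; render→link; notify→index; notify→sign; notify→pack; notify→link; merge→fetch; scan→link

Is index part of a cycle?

index lies on a cycle iff there is a path from index back to itself.
Exploring from index, it never reaches itself; equivalently, its strongly connected component is a singleton.

No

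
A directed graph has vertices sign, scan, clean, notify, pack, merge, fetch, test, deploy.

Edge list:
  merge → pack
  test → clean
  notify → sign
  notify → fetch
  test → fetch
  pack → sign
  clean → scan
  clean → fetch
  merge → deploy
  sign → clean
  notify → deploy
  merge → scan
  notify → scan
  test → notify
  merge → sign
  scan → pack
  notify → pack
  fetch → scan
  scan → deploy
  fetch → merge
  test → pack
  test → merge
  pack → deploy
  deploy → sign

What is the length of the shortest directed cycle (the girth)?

For each vertex v, BFS finds the shortest path from v back to v.
The shortest such closed walk is clean → scan → pack → sign → clean, length 4.

4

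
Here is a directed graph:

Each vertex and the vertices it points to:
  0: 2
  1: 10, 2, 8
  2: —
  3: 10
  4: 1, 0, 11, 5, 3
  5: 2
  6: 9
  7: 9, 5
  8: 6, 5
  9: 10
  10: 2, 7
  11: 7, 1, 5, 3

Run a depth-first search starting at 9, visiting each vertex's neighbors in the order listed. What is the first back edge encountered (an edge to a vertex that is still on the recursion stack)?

7→9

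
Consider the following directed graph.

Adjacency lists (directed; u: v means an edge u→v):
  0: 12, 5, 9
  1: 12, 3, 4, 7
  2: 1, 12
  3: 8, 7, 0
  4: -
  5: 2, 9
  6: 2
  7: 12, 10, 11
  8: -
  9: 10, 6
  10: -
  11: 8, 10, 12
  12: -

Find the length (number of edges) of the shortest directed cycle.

For each vertex v, BFS finds the shortest path from v back to v.
The shortest such closed walk is 1 → 3 → 0 → 5 → 2 → 1, length 5.

5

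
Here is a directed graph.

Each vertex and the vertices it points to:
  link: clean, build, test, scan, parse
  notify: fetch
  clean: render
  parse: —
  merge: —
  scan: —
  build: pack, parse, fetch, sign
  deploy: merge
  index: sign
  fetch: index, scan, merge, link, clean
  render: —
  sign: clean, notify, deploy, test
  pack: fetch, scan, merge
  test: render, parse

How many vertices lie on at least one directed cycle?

7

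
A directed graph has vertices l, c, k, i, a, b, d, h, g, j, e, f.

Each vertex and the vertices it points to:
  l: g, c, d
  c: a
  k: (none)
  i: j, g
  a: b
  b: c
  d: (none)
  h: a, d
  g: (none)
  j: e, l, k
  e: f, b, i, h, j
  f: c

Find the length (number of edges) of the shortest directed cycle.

2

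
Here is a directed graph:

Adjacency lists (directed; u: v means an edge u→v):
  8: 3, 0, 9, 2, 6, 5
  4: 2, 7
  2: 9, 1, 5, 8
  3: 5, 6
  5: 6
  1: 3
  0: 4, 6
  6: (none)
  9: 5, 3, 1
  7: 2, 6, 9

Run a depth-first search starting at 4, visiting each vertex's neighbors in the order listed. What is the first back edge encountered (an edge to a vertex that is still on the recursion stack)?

DFS from 4 (visiting each vertex's neighbors in the order listed); mark gray on enter, black on exit:
4 gray
  2 gray
    9 gray
      5 gray
        6 gray
        6 black
      5 black
      3 gray
        3→5: 5 black — skip
        3→6: 6 black — skip
      3 black
      1 gray
        1→3: 3 black — skip
      1 black
    9 black
    2→1: 1 black — skip
    2→5: 5 black — skip
    8 gray
      8→3: 3 black — skip
      0 gray
        0→4: 4 is gray → back edge
First back edge: 0 → 4.

0->4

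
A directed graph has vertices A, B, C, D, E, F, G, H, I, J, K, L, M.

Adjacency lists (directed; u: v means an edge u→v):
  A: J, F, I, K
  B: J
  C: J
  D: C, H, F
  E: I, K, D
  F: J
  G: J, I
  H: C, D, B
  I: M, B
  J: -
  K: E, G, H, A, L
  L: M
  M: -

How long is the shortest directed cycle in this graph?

For each vertex v, BFS finds the shortest path from v back to v.
The shortest such closed walk is K → E → K, length 2.

2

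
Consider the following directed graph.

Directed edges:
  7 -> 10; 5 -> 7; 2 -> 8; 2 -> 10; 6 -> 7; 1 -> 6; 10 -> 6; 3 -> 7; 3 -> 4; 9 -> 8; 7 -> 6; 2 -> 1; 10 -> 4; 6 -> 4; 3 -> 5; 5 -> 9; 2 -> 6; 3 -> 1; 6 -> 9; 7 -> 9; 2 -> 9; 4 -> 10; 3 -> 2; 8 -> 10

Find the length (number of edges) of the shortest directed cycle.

2

For each vertex v, BFS finds the shortest path from v back to v.
The shortest such closed walk is 7 → 6 → 7, length 2.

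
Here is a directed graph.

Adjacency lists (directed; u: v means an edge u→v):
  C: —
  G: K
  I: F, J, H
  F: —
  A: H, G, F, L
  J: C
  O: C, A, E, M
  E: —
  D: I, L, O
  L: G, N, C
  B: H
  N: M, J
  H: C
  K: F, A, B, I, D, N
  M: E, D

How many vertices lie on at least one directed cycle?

8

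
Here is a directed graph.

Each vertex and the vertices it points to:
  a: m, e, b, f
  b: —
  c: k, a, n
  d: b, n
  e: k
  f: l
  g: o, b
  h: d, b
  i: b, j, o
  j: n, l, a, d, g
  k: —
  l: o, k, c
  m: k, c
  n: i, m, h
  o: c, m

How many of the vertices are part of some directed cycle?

12

A vertex is on a directed cycle iff it belongs to a strongly connected component of size ≥ 2 (or has a self-loop).
The vertices on cycles are {a, c, d, f, g, h, i, j, l, m, n, o} — 12 in total.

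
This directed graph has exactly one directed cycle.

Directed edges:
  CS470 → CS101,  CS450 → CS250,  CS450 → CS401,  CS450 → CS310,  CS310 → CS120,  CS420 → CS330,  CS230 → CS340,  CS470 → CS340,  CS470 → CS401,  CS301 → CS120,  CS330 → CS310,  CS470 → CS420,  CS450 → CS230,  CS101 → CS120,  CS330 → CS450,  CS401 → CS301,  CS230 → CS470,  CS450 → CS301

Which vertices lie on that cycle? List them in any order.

DFS with gray/black marking from CS330:
CS330 gray
  CS450 gray
    CS310 gray
      CS120 gray
      CS120 black
    CS310 black
    CS401 gray
      CS301 gray
        CS301→CS120: CS120 black — skip
      CS301 black
    CS401 black
    CS250 gray
    CS250 black
    CS450→CS301: CS301 black — skip
    CS230 gray
      CS470 gray
        CS101 gray
          CS101→CS120: CS120 black — skip
        CS101 black
        CS340 gray
        CS340 black
        CS470→CS401: CS401 black — skip
        CS420 gray
          CS420→CS330: CS330 is gray → back edge
Back edge closes the cycle CS330 → CS450 → CS230 → CS470 → CS420 → CS330; its vertices are {CS230, CS330, CS420, CS450, CS470}.

CS230, CS330, CS420, CS450, CS470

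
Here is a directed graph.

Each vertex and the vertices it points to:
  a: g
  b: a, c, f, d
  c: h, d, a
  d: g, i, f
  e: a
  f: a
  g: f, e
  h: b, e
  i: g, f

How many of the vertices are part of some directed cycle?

A vertex is on a directed cycle iff it belongs to a strongly connected component of size ≥ 2 (or has a self-loop).
The vertices on cycles are {a, b, c, e, f, g, h} — 7 in total.

7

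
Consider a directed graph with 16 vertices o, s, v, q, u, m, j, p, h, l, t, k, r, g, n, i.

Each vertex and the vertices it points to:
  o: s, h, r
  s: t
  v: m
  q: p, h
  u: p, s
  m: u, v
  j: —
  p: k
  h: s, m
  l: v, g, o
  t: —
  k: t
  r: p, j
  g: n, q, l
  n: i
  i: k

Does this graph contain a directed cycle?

Yes

DFS with white/gray/black marking, starting from h:
h gray
  s gray
    t gray
    t black
  s black
  m gray
    u gray
      p gray
        k gray
          k→t: t black — skip
        k black
      p black
      u→s: s black — skip
    u black
    v gray
      v→m: m is gray → back edge
Back edge found, so a cycle exists: m → v → m.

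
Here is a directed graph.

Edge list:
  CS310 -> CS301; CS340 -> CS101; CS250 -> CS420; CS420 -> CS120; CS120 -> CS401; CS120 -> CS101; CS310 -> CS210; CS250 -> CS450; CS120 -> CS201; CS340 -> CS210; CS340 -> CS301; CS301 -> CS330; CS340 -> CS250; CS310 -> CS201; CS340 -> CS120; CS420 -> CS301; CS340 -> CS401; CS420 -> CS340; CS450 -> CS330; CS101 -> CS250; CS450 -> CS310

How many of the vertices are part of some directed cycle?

A vertex is on a directed cycle iff it belongs to a strongly connected component of size ≥ 2 (or has a self-loop).
The vertices on cycles are {CS101, CS120, CS250, CS340, CS420} — 5 in total.

5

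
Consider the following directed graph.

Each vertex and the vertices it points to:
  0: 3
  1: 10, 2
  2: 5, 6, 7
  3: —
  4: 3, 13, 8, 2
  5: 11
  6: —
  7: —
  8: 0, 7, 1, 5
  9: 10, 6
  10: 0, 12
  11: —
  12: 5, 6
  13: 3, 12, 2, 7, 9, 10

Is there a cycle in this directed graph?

No

DFS with white/gray/black marking, starting from 12:
12 gray
  5 gray
    11 gray
    11 black
  5 black
  6 gray
  6 black
12 black
0 gray
  3 gray
  3 black
0 black
1 gray
  10 gray
    10→0: 0 black — skip
    10→12: 12 black — skip
  10 black
  2 gray
    2→5: 5 black — skip
    2→6: 6 black — skip
    7 gray
    7 black
  2 black
1 black
4 gray
  4→3: 3 black — skip
  13 gray
    13→3: 3 black — skip
    13→12: 12 black — skip
    13→2: 2 black — skip
    13→7: 7 black — skip
    9 gray
      9→10: 10 black — skip
      9→6: 6 black — skip
    9 black
    13→10: 10 black — skip
  13 black
  8 gray
    8→0: 0 black — skip
    8→7: 7 black — skip
    8→1: 1 black — skip
    8→5: 5 black — skip
  8 black
  4→2: 2 black — skip
4 black
Every edge goes to a white or black vertex — no back edge, so the graph is acyclic.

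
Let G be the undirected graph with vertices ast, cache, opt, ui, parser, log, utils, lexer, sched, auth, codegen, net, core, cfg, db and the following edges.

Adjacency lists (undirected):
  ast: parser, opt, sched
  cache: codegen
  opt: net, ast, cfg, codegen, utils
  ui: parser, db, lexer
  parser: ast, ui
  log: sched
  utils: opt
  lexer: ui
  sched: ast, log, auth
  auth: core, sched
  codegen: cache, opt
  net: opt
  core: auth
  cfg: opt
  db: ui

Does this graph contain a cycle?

No

DFS, tracking each vertex's parent; an edge to a visited non-parent vertex closes a cycle.
Start from cfg:
visit cfg (parent –)
  visit opt (parent cfg)
    visit net (parent opt)
      net–opt: parent, skip
    visit ast (parent opt)
      visit parser (parent ast)
        parser–ast: parent, skip
        visit ui (parent parser)
          ui–parser: parent, skip
          visit db (parent ui)
            db–ui: parent, skip
          visit lexer (parent ui)
            lexer–ui: parent, skip
      ast–opt: parent, skip
      visit sched (parent ast)
        sched–ast: parent, skip
        visit log (parent sched)
          log–sched: parent, skip
        visit auth (parent sched)
          visit core (parent auth)
            core–auth: parent, skip
          auth–sched: parent, skip
    opt–cfg: parent, skip
    visit codegen (parent opt)
      visit cache (parent codegen)
        cache–codegen: parent, skip
      codegen–opt: parent, skip
    visit utils (parent opt)
      utils–opt: parent, skip
No non-parent visited neighbor found — the graph is a forest.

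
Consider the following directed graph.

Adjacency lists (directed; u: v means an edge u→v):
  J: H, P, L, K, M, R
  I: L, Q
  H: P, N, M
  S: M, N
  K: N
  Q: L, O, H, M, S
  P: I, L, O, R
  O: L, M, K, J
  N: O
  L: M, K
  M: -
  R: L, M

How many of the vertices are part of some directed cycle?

A vertex is on a directed cycle iff it belongs to a strongly connected component of size ≥ 2 (or has a self-loop).
The vertices on cycles are {H, I, J, K, L, N, O, P, Q, R, S} — 11 in total.

11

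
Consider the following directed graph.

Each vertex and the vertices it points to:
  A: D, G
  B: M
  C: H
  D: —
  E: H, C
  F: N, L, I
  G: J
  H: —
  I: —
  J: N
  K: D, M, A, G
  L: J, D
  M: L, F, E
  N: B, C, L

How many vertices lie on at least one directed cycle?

A vertex is on a directed cycle iff it belongs to a strongly connected component of size ≥ 2 (or has a self-loop).
The vertices on cycles are {B, F, J, L, M, N} — 6 in total.

6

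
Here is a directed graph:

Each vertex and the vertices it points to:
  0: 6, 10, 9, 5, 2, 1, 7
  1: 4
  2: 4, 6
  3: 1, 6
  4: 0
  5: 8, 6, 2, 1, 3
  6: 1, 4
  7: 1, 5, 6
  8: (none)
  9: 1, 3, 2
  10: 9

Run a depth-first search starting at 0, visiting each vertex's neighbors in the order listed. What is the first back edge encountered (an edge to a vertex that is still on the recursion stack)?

4→0

DFS from 0 (visiting each vertex's neighbors in the order listed); mark gray on enter, black on exit:
0 gray
  6 gray
    1 gray
      4 gray
        4→0: 0 is gray → back edge
First back edge: 4 → 0.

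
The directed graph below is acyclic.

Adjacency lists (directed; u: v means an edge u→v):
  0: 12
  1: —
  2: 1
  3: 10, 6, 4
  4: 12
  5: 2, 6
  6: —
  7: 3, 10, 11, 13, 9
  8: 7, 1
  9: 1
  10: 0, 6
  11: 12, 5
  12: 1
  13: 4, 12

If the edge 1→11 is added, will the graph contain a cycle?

Yes

Adding 1→11 creates a cycle iff 11 can already reach 1.
Path from 11: 11 → 12 → 1.
So 11 → … → 1 → 11 is a cycle.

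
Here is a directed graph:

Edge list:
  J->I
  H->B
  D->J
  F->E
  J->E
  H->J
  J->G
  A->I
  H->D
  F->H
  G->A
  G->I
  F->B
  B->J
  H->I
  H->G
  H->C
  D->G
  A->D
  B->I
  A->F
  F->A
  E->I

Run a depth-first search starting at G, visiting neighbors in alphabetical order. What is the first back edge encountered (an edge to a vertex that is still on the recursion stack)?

DFS from G (visiting neighbors in alphabetical order); mark gray on enter, black on exit:
G gray
  A gray
    D gray
      D→G: G is gray → back edge
First back edge: D → G.

D→G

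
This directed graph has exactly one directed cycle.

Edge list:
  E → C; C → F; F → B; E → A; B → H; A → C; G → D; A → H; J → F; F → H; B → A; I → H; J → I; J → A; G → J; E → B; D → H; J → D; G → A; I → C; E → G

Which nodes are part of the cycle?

DFS with gray/black marking from B:
B gray
  A gray
    H gray
    H black
    C gray
      F gray
        F→H: H black — skip
        F→B: B is gray → back edge
Back edge closes the cycle B → A → C → F → B; its vertices are {A, B, C, F}.

A, B, C, F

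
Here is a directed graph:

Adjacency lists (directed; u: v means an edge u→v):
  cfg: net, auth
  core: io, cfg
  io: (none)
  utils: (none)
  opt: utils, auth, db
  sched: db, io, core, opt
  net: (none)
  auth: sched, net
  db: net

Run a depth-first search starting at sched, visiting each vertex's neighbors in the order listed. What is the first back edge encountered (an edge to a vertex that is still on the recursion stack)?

auth→sched

DFS from sched (visiting each vertex's neighbors in the order listed); mark gray on enter, black on exit:
sched gray
  db gray
    net gray
    net black
  db black
  io gray
  io black
  core gray
    core→io: io black — skip
    cfg gray
      cfg→net: net black — skip
      auth gray
        auth→sched: sched is gray → back edge
First back edge: auth → sched.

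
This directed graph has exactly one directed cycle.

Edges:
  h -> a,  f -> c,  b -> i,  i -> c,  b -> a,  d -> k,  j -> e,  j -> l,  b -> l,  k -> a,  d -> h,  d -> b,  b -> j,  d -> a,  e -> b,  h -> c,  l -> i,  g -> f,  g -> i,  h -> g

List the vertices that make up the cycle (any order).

b, e, j

DFS with gray/black marking from b:
b gray
  l gray
    i gray
      c gray
      c black
    i black
  l black
  a gray
  a black
  b→i: i black — skip
  j gray
    e gray
      e→b: b is gray → back edge
Back edge closes the cycle b → j → e → b; its vertices are {b, e, j}.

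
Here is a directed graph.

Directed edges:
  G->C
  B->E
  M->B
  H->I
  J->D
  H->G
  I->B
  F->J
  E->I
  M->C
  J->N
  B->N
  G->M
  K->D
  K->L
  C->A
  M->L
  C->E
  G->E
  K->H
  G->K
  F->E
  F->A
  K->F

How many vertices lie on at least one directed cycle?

A vertex is on a directed cycle iff it belongs to a strongly connected component of size ≥ 2 (or has a self-loop).
The vertices on cycles are {B, E, G, H, I, K} — 6 in total.

6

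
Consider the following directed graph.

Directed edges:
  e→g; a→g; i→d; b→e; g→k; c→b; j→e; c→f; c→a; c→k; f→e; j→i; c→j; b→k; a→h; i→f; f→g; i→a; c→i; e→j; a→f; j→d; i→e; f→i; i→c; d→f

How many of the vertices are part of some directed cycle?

A vertex is on a directed cycle iff it belongs to a strongly connected component of size ≥ 2 (or has a self-loop).
The vertices on cycles are {a, b, c, d, e, f, i, j} — 8 in total.

8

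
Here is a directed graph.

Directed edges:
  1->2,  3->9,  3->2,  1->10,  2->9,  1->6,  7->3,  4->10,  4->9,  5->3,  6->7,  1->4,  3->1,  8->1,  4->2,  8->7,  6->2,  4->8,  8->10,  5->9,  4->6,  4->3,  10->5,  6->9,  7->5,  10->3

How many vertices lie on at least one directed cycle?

8

A vertex is on a directed cycle iff it belongs to a strongly connected component of size ≥ 2 (or has a self-loop).
The vertices on cycles are {1, 3, 4, 5, 6, 7, 8, 10} — 8 in total.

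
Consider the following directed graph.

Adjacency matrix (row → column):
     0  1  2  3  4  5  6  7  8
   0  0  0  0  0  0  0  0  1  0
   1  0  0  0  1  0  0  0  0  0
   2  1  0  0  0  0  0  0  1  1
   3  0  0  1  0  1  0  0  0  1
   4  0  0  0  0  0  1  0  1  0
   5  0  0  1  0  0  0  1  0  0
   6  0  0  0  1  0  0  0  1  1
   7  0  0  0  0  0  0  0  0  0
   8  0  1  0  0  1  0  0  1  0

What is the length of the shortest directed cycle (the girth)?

3

For each vertex v, BFS finds the shortest path from v back to v.
The shortest such closed walk is 8 → 1 → 3 → 8, length 3.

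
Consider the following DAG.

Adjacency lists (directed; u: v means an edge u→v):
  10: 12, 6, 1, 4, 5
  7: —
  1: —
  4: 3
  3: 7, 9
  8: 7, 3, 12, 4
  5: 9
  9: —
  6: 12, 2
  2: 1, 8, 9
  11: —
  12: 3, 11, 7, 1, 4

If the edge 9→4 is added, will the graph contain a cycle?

Adding 9→4 creates a cycle iff 4 can already reach 9.
Path from 4: 4 → 3 → 9.
So 4 → … → 9 → 4 is a cycle.

Yes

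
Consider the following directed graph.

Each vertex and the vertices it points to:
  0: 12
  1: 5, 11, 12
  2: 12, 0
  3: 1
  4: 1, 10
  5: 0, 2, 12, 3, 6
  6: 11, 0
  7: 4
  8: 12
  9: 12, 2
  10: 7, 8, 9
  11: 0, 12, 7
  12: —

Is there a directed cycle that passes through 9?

No

9 lies on a cycle iff there is a path from 9 back to itself.
Exploring from 9, it never reaches itself; equivalently, its strongly connected component is a singleton.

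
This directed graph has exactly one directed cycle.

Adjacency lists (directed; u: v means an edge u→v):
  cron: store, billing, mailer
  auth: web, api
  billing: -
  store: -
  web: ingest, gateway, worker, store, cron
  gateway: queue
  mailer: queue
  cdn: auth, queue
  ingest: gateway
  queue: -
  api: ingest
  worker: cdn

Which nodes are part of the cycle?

cdn, web, auth, worker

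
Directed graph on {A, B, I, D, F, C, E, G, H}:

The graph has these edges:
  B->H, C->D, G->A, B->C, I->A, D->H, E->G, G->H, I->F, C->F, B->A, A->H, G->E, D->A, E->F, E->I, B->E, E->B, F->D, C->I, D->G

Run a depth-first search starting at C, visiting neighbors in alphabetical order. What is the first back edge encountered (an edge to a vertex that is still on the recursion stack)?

B→C

DFS from C (visiting neighbors in alphabetical order); mark gray on enter, black on exit:
C gray
  D gray
    A gray
      H gray
      H black
    A black
    G gray
      G→A: A black — skip
      E gray
        B gray
          B→A: A black — skip
          B→C: C is gray → back edge
First back edge: B → C.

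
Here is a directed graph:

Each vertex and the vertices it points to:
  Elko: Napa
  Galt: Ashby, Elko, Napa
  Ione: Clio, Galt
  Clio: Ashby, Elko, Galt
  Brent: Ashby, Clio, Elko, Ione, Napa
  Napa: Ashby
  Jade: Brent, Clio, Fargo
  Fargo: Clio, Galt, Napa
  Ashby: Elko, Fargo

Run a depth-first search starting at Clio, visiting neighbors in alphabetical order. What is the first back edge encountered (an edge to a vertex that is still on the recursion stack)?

Napa->Ashby

DFS from Clio (visiting neighbors in alphabetical order); mark gray on enter, black on exit:
Clio gray
  Ashby gray
    Elko gray
      Napa gray
        Napa→Ashby: Ashby is gray → back edge
First back edge: Napa → Ashby.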